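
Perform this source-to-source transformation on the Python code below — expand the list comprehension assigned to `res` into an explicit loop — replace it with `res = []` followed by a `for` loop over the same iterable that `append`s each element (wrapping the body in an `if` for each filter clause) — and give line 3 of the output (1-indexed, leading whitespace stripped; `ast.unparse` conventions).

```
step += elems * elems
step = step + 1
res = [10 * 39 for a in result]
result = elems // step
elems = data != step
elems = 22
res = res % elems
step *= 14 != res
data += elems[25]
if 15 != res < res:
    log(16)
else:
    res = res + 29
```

Transformed code:
step += elems * elems
step = step + 1
res = []
for a in result:
    res.append(10 * 39)
result = elems // step
elems = data != step
elems = 22
res = res % elems
step *= 14 != res
data += elems[25]
if 15 != res < res:
    log(16)
else:
    res = res + 29

res = []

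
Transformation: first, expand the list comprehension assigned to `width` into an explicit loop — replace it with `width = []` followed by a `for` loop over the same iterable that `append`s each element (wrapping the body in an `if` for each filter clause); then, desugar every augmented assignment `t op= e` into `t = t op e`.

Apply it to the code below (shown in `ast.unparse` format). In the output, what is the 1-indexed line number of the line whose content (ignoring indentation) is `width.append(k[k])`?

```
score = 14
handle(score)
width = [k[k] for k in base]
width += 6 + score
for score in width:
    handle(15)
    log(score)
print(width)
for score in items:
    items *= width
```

5

Transformed code:
score = 14
handle(score)
width = []
for k in base:
    width.append(k[k])
width = width + (6 + score)
for score in width:
    handle(15)
    log(score)
print(width)
for score in items:
    items = items * width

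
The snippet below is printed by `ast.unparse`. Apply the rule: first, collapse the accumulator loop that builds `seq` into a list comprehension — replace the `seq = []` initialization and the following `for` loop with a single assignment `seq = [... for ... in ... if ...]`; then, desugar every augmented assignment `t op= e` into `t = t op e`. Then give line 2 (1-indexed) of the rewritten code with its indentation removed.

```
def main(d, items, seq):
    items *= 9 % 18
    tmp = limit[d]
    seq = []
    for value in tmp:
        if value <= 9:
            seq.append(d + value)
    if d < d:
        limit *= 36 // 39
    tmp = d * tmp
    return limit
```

items = items * (9 % 18)

Transformed code:
def main(d, items, seq):
    items = items * (9 % 18)
    tmp = limit[d]
    seq = [d + value for value in tmp if value <= 9]
    if d < d:
        limit = limit * (36 // 39)
    tmp = d * tmp
    return limit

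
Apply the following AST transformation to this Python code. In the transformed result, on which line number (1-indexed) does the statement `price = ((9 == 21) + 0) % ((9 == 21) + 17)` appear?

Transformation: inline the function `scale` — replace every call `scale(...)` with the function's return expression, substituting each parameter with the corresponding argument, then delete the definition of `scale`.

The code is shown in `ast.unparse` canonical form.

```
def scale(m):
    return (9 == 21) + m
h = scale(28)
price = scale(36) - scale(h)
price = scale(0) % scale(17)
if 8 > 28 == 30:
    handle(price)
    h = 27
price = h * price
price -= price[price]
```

3

Transformed code:
h = (9 == 21) + 28
price = (9 == 21) + 36 - ((9 == 21) + h)
price = ((9 == 21) + 0) % ((9 == 21) + 17)
if 8 > 28 == 30:
    handle(price)
    h = 27
price = h * price
price -= price[price]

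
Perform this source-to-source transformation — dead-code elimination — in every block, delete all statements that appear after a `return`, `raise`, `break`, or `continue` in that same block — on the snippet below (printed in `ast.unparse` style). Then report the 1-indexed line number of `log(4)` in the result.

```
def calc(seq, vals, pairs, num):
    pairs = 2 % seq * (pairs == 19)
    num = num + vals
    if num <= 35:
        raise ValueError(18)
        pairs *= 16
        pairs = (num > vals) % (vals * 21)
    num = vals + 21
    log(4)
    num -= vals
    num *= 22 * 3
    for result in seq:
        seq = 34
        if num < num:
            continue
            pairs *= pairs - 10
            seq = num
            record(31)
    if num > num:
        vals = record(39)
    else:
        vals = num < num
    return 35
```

Transformed code:
def calc(seq, vals, pairs, num):
    pairs = 2 % seq * (pairs == 19)
    num = num + vals
    if num <= 35:
        raise ValueError(18)
    num = vals + 21
    log(4)
    num -= vals
    num *= 22 * 3
    for result in seq:
        seq = 34
        if num < num:
            continue
    if num > num:
        vals = record(39)
    else:
        vals = num < num
    return 35

7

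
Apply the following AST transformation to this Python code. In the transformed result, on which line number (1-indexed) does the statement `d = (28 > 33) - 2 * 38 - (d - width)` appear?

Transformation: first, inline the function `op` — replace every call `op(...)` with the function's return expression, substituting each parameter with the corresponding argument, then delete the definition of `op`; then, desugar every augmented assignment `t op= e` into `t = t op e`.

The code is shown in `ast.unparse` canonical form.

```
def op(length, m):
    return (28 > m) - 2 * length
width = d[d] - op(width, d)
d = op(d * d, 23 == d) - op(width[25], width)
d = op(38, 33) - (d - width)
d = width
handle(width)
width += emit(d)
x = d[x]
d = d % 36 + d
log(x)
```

3

Transformed code:
width = d[d] - ((28 > d) - 2 * width)
d = (28 > (23 == d)) - 2 * (d * d) - ((28 > width) - 2 * width[25])
d = (28 > 33) - 2 * 38 - (d - width)
d = width
handle(width)
width = width + emit(d)
x = d[x]
d = d % 36 + d
log(x)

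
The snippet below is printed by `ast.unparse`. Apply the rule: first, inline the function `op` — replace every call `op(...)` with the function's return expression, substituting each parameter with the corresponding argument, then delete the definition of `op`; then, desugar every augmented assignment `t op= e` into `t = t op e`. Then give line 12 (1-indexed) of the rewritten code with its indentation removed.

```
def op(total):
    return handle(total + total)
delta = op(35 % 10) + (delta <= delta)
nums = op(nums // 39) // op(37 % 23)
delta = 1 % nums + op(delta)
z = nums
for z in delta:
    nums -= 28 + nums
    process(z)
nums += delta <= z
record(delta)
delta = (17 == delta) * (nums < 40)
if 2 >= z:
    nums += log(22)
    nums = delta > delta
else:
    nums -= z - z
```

nums = nums + log(22)

Transformed code:
delta = handle(35 % 10 + 35 % 10) + (delta <= delta)
nums = handle(nums // 39 + nums // 39) // handle(37 % 23 + 37 % 23)
delta = 1 % nums + handle(delta + delta)
z = nums
for z in delta:
    nums = nums - (28 + nums)
    process(z)
nums = nums + (delta <= z)
record(delta)
delta = (17 == delta) * (nums < 40)
if 2 >= z:
    nums = nums + log(22)
    nums = delta > delta
else:
    nums = nums - (z - z)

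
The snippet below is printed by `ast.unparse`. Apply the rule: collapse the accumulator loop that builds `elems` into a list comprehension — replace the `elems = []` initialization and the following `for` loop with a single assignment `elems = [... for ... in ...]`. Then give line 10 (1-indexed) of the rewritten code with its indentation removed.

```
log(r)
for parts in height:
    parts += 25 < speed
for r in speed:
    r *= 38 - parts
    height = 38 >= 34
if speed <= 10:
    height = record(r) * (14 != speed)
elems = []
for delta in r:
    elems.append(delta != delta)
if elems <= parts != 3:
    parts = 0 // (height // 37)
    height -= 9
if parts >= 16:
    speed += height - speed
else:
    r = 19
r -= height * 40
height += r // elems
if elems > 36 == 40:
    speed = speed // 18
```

Transformed code:
log(r)
for parts in height:
    parts += 25 < speed
for r in speed:
    r *= 38 - parts
    height = 38 >= 34
if speed <= 10:
    height = record(r) * (14 != speed)
elems = [delta != delta for delta in r]
if elems <= parts != 3:
    parts = 0 // (height // 37)
    height -= 9
if parts >= 16:
    speed += height - speed
else:
    r = 19
r -= height * 40
height += r // elems
if elems > 36 == 40:
    speed = speed // 18

if elems <= parts != 3:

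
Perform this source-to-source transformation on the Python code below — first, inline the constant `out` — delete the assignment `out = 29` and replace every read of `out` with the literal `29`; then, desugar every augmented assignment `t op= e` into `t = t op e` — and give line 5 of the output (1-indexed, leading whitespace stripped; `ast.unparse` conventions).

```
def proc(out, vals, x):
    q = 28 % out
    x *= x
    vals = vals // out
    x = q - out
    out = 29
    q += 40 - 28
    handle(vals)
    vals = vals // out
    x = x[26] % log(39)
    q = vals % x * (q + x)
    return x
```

x = q - 29

Transformed code:
def proc(out, vals, x):
    q = 28 % 29
    x = x * x
    vals = vals // 29
    x = q - 29
    q = q + (40 - 28)
    handle(vals)
    vals = vals // 29
    x = x[26] % log(39)
    q = vals % x * (q + x)
    return x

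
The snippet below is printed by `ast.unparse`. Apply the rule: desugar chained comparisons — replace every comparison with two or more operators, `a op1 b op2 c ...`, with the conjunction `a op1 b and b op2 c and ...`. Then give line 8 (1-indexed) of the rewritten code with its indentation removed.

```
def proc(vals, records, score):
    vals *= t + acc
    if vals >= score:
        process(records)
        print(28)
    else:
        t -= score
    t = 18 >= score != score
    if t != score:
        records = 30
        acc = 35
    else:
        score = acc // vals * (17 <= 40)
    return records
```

Transformed code:
def proc(vals, records, score):
    vals *= t + acc
    if vals >= score:
        process(records)
        print(28)
    else:
        t -= score
    t = 18 >= score and score != score
    if t != score:
        records = 30
        acc = 35
    else:
        score = acc // vals * (17 <= 40)
    return records

t = 18 >= score and score != score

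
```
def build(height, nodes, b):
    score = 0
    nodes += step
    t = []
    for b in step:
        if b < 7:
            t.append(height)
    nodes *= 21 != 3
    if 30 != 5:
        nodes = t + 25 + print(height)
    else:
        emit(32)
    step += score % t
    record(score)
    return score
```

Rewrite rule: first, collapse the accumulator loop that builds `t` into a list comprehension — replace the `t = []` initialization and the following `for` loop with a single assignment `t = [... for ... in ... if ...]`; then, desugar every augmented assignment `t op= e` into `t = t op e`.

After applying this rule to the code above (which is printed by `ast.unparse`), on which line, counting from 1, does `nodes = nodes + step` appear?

Transformed code:
def build(height, nodes, b):
    score = 0
    nodes = nodes + step
    t = [height for b in step if b < 7]
    nodes = nodes * (21 != 3)
    if 30 != 5:
        nodes = t + 25 + print(height)
    else:
        emit(32)
    step = step + score % t
    record(score)
    return score

3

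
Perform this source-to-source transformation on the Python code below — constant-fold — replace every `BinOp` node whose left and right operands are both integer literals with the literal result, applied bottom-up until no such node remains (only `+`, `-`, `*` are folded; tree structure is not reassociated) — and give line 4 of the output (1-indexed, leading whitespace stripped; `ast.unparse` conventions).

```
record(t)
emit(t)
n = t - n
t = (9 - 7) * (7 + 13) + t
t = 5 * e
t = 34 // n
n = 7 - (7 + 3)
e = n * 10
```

Transformed code:
record(t)
emit(t)
n = t - n
t = 40 + t
t = 5 * e
t = 34 // n
n = -3
e = n * 10

t = 40 + t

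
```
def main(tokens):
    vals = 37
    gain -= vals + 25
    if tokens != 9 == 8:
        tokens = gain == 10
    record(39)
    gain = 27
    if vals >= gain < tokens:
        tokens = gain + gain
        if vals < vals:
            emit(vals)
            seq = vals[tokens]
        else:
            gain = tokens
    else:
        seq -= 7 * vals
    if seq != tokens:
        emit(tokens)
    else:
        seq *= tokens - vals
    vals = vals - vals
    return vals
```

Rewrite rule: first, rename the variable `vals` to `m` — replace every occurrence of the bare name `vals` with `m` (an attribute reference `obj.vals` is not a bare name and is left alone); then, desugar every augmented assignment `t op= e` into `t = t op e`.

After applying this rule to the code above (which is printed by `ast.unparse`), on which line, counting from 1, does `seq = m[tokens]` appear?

12

Transformed code:
def main(tokens):
    m = 37
    gain = gain - (m + 25)
    if tokens != 9 == 8:
        tokens = gain == 10
    record(39)
    gain = 27
    if m >= gain < tokens:
        tokens = gain + gain
        if m < m:
            emit(m)
            seq = m[tokens]
        else:
            gain = tokens
    else:
        seq = seq - 7 * m
    if seq != tokens:
        emit(tokens)
    else:
        seq = seq * (tokens - m)
    m = m - m
    return m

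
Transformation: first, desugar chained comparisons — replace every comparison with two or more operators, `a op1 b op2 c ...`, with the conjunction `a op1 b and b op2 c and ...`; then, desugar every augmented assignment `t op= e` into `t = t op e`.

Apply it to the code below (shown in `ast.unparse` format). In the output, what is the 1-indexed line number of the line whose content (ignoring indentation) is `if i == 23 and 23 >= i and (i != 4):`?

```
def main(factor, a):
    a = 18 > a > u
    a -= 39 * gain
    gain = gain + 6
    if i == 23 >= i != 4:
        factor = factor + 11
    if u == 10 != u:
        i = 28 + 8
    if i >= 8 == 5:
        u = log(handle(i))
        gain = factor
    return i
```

Transformed code:
def main(factor, a):
    a = 18 > a and a > u
    a = a - 39 * gain
    gain = gain + 6
    if i == 23 and 23 >= i and (i != 4):
        factor = factor + 11
    if u == 10 and 10 != u:
        i = 28 + 8
    if i >= 8 and 8 == 5:
        u = log(handle(i))
        gain = factor
    return i

5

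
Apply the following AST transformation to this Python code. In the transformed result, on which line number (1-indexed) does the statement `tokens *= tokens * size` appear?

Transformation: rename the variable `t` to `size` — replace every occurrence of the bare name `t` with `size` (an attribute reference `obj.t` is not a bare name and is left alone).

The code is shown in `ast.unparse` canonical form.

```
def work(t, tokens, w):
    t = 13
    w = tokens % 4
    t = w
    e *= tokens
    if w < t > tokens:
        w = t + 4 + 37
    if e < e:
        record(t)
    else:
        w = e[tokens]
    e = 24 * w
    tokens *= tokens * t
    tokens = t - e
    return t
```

13

Transformed code:
def work(size, tokens, w):
    size = 13
    w = tokens % 4
    size = w
    e *= tokens
    if w < size > tokens:
        w = size + 4 + 37
    if e < e:
        record(size)
    else:
        w = e[tokens]
    e = 24 * w
    tokens *= tokens * size
    tokens = size - e
    return size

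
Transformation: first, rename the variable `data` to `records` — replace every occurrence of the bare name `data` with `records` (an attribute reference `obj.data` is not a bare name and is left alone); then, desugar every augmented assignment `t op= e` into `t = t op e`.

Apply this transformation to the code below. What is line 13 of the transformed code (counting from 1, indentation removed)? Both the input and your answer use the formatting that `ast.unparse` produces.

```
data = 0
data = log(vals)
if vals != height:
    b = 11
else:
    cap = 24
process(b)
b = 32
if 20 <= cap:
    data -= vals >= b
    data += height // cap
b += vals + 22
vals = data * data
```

vals = records * records

Transformed code:
records = 0
records = log(vals)
if vals != height:
    b = 11
else:
    cap = 24
process(b)
b = 32
if 20 <= cap:
    records = records - (vals >= b)
    records = records + height // cap
b = b + (vals + 22)
vals = records * records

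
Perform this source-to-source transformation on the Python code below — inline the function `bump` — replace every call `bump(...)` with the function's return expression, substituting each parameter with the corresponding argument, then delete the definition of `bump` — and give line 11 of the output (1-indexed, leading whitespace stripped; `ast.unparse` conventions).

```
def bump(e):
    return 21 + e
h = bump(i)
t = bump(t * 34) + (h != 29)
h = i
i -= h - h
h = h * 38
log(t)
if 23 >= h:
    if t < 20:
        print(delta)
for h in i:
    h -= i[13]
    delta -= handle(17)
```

h -= i[13]

Transformed code:
h = 21 + i
t = 21 + t * 34 + (h != 29)
h = i
i -= h - h
h = h * 38
log(t)
if 23 >= h:
    if t < 20:
        print(delta)
for h in i:
    h -= i[13]
    delta -= handle(17)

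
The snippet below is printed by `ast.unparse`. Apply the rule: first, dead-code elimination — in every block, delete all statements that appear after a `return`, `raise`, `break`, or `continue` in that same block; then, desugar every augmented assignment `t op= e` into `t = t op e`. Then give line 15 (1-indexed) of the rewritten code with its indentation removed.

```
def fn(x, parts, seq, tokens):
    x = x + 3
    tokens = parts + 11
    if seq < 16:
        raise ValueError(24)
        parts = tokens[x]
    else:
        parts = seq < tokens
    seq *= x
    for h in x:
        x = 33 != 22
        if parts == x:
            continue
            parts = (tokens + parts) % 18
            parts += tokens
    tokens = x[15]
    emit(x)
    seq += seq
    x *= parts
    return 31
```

seq = seq + seq

Transformed code:
def fn(x, parts, seq, tokens):
    x = x + 3
    tokens = parts + 11
    if seq < 16:
        raise ValueError(24)
    else:
        parts = seq < tokens
    seq = seq * x
    for h in x:
        x = 33 != 22
        if parts == x:
            continue
    tokens = x[15]
    emit(x)
    seq = seq + seq
    x = x * parts
    return 31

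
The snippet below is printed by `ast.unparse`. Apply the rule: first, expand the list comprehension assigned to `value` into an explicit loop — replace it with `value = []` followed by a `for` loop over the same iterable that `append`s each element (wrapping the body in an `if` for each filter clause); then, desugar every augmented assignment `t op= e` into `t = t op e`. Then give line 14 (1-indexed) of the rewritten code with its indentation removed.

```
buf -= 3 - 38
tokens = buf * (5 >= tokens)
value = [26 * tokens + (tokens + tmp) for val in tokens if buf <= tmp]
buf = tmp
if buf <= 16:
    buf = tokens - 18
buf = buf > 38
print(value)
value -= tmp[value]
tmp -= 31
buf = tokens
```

buf = tokens

Transformed code:
buf = buf - (3 - 38)
tokens = buf * (5 >= tokens)
value = []
for val in tokens:
    if buf <= tmp:
        value.append(26 * tokens + (tokens + tmp))
buf = tmp
if buf <= 16:
    buf = tokens - 18
buf = buf > 38
print(value)
value = value - tmp[value]
tmp = tmp - 31
buf = tokens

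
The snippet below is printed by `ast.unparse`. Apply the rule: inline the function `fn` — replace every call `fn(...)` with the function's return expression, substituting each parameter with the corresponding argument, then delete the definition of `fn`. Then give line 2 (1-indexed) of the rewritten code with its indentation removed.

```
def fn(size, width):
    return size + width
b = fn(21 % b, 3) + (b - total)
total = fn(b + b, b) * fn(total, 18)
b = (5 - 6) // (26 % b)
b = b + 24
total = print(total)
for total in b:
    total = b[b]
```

Transformed code:
b = 21 % b + 3 + (b - total)
total = (b + b + b) * (total + 18)
b = (5 - 6) // (26 % b)
b = b + 24
total = print(total)
for total in b:
    total = b[b]

total = (b + b + b) * (total + 18)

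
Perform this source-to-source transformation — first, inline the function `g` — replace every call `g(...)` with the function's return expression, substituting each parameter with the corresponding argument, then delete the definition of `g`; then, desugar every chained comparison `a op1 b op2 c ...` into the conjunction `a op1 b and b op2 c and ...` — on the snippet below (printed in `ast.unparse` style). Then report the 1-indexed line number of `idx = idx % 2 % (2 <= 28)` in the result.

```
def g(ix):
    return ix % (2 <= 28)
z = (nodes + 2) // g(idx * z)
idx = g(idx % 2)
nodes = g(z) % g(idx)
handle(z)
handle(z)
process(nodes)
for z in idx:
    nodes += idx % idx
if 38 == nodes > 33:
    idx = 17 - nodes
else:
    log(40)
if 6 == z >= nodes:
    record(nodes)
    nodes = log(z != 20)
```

Transformed code:
z = (nodes + 2) // (idx * z % (2 <= 28))
idx = idx % 2 % (2 <= 28)
nodes = z % (2 <= 28) % (idx % (2 <= 28))
handle(z)
handle(z)
process(nodes)
for z in idx:
    nodes += idx % idx
if 38 == nodes and nodes > 33:
    idx = 17 - nodes
else:
    log(40)
if 6 == z and z >= nodes:
    record(nodes)
    nodes = log(z != 20)

2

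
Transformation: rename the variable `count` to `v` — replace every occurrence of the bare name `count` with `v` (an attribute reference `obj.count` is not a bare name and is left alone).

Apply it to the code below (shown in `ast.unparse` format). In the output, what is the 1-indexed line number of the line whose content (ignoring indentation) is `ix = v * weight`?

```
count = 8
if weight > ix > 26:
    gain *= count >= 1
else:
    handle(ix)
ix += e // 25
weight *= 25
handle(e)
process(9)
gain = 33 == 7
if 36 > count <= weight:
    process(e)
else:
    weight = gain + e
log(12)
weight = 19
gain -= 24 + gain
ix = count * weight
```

Transformed code:
v = 8
if weight > ix > 26:
    gain *= v >= 1
else:
    handle(ix)
ix += e // 25
weight *= 25
handle(e)
process(9)
gain = 33 == 7
if 36 > v <= weight:
    process(e)
else:
    weight = gain + e
log(12)
weight = 19
gain -= 24 + gain
ix = v * weight

18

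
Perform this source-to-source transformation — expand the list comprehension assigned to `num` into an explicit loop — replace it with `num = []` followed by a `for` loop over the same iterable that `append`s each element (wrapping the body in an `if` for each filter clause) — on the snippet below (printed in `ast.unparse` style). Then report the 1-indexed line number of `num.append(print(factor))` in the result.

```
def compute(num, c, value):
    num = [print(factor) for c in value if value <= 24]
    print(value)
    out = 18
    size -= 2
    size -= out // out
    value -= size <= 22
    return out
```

5

Transformed code:
def compute(num, c, value):
    num = []
    for c in value:
        if value <= 24:
            num.append(print(factor))
    print(value)
    out = 18
    size -= 2
    size -= out // out
    value -= size <= 22
    return out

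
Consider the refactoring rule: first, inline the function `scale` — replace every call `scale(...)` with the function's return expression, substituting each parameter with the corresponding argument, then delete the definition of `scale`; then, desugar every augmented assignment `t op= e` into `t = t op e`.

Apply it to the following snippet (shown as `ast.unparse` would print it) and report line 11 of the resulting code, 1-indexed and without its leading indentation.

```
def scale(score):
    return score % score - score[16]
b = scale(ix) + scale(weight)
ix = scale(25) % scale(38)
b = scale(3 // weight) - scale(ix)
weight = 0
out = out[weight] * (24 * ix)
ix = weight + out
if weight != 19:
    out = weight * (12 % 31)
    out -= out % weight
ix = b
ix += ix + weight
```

Transformed code:
b = ix % ix - ix[16] + (weight % weight - weight[16])
ix = (25 % 25 - 25[16]) % (38 % 38 - 38[16])
b = 3 // weight % (3 // weight) - (3 // weight)[16] - (ix % ix - ix[16])
weight = 0
out = out[weight] * (24 * ix)
ix = weight + out
if weight != 19:
    out = weight * (12 % 31)
    out = out - out % weight
ix = b
ix = ix + (ix + weight)

ix = ix + (ix + weight)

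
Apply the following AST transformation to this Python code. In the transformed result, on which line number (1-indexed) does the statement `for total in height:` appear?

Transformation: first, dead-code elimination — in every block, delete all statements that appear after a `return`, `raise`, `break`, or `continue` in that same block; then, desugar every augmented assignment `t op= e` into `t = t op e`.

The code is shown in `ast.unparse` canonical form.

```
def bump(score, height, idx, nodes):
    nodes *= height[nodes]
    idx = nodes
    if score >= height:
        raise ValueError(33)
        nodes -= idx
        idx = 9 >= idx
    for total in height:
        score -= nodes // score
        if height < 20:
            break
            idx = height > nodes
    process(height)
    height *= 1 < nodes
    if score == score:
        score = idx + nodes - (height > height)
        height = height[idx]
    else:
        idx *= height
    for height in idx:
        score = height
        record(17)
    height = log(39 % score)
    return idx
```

Transformed code:
def bump(score, height, idx, nodes):
    nodes = nodes * height[nodes]
    idx = nodes
    if score >= height:
        raise ValueError(33)
    for total in height:
        score = score - nodes // score
        if height < 20:
            break
    process(height)
    height = height * (1 < nodes)
    if score == score:
        score = idx + nodes - (height > height)
        height = height[idx]
    else:
        idx = idx * height
    for height in idx:
        score = height
        record(17)
    height = log(39 % score)
    return idx

6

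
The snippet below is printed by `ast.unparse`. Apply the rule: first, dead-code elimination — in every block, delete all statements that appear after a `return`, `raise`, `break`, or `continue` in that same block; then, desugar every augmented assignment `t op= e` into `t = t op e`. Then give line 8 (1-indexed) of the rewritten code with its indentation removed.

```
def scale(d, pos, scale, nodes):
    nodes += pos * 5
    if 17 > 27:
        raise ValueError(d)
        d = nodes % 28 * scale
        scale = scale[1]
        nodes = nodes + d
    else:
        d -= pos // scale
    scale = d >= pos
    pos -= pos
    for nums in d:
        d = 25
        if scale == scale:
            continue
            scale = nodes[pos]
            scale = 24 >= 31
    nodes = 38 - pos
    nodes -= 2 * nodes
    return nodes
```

Transformed code:
def scale(d, pos, scale, nodes):
    nodes = nodes + pos * 5
    if 17 > 27:
        raise ValueError(d)
    else:
        d = d - pos // scale
    scale = d >= pos
    pos = pos - pos
    for nums in d:
        d = 25
        if scale == scale:
            continue
    nodes = 38 - pos
    nodes = nodes - 2 * nodes
    return nodes

pos = pos - pos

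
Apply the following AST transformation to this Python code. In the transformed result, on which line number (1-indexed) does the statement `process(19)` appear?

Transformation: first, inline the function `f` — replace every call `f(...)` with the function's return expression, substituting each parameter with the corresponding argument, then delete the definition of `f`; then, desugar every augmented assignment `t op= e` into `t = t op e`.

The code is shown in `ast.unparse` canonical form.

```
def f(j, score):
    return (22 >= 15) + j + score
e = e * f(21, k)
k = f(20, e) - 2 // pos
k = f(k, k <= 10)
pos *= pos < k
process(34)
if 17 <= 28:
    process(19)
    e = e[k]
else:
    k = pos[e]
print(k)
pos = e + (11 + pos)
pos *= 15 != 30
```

7

Transformed code:
e = e * ((22 >= 15) + 21 + k)
k = (22 >= 15) + 20 + e - 2 // pos
k = (22 >= 15) + k + (k <= 10)
pos = pos * (pos < k)
process(34)
if 17 <= 28:
    process(19)
    e = e[k]
else:
    k = pos[e]
print(k)
pos = e + (11 + pos)
pos = pos * (15 != 30)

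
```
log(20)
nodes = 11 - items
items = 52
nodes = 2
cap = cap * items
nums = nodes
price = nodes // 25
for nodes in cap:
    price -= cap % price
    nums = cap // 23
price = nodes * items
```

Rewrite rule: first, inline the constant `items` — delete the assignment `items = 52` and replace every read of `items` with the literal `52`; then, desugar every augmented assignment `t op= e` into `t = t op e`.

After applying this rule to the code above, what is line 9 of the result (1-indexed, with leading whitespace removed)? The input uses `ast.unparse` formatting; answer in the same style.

Transformed code:
log(20)
nodes = 11 - 52
nodes = 2
cap = cap * 52
nums = nodes
price = nodes // 25
for nodes in cap:
    price = price - cap % price
    nums = cap // 23
price = nodes * 52

nums = cap // 23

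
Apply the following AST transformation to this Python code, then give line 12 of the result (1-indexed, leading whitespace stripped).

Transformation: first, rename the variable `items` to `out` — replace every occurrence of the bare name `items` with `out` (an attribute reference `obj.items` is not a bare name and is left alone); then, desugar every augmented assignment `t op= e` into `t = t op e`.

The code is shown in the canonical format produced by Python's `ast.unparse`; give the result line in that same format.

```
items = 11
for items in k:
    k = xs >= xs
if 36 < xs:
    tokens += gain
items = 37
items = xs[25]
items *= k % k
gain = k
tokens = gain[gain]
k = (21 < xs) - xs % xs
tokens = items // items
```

tokens = out // out

Transformed code:
out = 11
for out in k:
    k = xs >= xs
if 36 < xs:
    tokens = tokens + gain
out = 37
out = xs[25]
out = out * (k % k)
gain = k
tokens = gain[gain]
k = (21 < xs) - xs % xs
tokens = out // out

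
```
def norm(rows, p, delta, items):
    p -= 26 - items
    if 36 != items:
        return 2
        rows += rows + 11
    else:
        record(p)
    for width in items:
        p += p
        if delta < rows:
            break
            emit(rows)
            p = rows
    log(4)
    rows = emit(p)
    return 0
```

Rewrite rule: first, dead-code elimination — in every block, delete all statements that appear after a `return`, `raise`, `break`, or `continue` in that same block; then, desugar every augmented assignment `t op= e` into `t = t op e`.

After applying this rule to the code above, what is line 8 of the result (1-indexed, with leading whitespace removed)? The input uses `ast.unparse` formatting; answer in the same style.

Transformed code:
def norm(rows, p, delta, items):
    p = p - (26 - items)
    if 36 != items:
        return 2
    else:
        record(p)
    for width in items:
        p = p + p
        if delta < rows:
            break
    log(4)
    rows = emit(p)
    return 0

p = p + p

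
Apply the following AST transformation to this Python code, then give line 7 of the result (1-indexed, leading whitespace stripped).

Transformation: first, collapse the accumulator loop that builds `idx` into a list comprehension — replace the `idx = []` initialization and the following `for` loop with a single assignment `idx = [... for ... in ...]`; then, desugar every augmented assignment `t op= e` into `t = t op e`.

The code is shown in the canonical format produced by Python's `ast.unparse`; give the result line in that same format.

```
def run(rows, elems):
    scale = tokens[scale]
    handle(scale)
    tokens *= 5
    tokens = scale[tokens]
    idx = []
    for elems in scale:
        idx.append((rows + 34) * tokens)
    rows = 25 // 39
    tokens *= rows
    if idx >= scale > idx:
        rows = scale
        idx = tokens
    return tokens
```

rows = 25 // 39

Transformed code:
def run(rows, elems):
    scale = tokens[scale]
    handle(scale)
    tokens = tokens * 5
    tokens = scale[tokens]
    idx = [(rows + 34) * tokens for elems in scale]
    rows = 25 // 39
    tokens = tokens * rows
    if idx >= scale > idx:
        rows = scale
        idx = tokens
    return tokens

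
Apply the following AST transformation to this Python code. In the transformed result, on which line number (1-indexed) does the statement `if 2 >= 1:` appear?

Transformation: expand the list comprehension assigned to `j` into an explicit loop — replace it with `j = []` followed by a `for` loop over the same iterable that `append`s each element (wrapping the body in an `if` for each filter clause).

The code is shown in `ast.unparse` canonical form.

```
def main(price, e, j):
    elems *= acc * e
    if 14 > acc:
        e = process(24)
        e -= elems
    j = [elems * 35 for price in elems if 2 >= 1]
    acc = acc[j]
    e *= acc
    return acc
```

8

Transformed code:
def main(price, e, j):
    elems *= acc * e
    if 14 > acc:
        e = process(24)
        e -= elems
    j = []
    for price in elems:
        if 2 >= 1:
            j.append(elems * 35)
    acc = acc[j]
    e *= acc
    return acc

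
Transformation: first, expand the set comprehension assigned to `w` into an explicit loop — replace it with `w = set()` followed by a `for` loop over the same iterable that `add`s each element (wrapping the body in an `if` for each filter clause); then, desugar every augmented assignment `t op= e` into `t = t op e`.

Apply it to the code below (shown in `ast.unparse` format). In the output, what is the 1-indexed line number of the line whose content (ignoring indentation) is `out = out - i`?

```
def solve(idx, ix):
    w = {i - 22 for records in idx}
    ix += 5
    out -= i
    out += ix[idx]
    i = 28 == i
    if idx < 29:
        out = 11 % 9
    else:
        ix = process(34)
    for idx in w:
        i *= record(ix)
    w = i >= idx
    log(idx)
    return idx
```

6

Transformed code:
def solve(idx, ix):
    w = set()
    for records in idx:
        w.add(i - 22)
    ix = ix + 5
    out = out - i
    out = out + ix[idx]
    i = 28 == i
    if idx < 29:
        out = 11 % 9
    else:
        ix = process(34)
    for idx in w:
        i = i * record(ix)
    w = i >= idx
    log(idx)
    return idx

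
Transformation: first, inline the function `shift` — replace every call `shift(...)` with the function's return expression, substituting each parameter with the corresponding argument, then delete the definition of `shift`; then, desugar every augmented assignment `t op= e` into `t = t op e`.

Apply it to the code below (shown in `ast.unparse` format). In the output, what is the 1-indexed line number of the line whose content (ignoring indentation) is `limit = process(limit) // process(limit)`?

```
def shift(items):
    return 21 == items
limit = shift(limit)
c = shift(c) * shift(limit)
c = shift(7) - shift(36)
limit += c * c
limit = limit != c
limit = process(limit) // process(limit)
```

Transformed code:
limit = 21 == limit
c = (21 == c) * (21 == limit)
c = (21 == 7) - (21 == 36)
limit = limit + c * c
limit = limit != c
limit = process(limit) // process(limit)

6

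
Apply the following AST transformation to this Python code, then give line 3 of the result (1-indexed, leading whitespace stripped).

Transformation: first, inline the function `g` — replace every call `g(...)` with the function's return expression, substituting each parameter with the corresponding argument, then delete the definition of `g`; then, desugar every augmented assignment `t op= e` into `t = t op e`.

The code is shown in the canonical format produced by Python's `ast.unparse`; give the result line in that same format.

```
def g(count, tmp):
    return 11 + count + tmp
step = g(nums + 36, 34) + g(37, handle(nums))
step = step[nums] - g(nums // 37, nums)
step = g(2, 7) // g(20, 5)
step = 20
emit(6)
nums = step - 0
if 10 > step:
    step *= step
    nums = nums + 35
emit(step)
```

Transformed code:
step = 11 + (nums + 36) + 34 + (11 + 37 + handle(nums))
step = step[nums] - (11 + nums // 37 + nums)
step = (11 + 2 + 7) // (11 + 20 + 5)
step = 20
emit(6)
nums = step - 0
if 10 > step:
    step = step * step
    nums = nums + 35
emit(step)

step = (11 + 2 + 7) // (11 + 20 + 5)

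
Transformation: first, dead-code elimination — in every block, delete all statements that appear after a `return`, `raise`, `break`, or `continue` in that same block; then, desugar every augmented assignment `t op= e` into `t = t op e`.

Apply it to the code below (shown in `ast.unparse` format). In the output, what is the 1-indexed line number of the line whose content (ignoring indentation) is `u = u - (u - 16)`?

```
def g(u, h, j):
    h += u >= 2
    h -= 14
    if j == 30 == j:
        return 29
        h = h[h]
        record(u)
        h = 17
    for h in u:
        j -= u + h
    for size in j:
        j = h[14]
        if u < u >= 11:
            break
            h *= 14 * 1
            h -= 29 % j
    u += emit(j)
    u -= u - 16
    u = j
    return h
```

Transformed code:
def g(u, h, j):
    h = h + (u >= 2)
    h = h - 14
    if j == 30 == j:
        return 29
    for h in u:
        j = j - (u + h)
    for size in j:
        j = h[14]
        if u < u >= 11:
            break
    u = u + emit(j)
    u = u - (u - 16)
    u = j
    return h

13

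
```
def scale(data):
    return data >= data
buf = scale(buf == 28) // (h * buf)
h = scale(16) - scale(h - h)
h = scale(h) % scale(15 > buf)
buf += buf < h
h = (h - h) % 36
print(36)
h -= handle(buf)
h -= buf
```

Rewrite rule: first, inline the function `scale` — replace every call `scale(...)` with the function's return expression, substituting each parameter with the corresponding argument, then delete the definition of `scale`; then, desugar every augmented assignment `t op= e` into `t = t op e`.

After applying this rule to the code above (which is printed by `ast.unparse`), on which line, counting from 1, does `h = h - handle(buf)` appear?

Transformed code:
buf = ((buf == 28) >= (buf == 28)) // (h * buf)
h = (16 >= 16) - (h - h >= h - h)
h = (h >= h) % ((15 > buf) >= (15 > buf))
buf = buf + (buf < h)
h = (h - h) % 36
print(36)
h = h - handle(buf)
h = h - buf

7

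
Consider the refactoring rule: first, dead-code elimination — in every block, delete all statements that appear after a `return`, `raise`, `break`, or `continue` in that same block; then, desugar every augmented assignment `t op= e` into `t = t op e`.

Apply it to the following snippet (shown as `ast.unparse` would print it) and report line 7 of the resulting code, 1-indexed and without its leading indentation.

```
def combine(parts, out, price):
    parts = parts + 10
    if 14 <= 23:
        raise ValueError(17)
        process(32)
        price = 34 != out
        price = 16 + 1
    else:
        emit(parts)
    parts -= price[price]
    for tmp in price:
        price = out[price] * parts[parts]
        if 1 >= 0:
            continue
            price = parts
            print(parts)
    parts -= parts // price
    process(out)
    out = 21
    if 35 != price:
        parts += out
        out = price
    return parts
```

Transformed code:
def combine(parts, out, price):
    parts = parts + 10
    if 14 <= 23:
        raise ValueError(17)
    else:
        emit(parts)
    parts = parts - price[price]
    for tmp in price:
        price = out[price] * parts[parts]
        if 1 >= 0:
            continue
    parts = parts - parts // price
    process(out)
    out = 21
    if 35 != price:
        parts = parts + out
        out = price
    return parts

parts = parts - price[price]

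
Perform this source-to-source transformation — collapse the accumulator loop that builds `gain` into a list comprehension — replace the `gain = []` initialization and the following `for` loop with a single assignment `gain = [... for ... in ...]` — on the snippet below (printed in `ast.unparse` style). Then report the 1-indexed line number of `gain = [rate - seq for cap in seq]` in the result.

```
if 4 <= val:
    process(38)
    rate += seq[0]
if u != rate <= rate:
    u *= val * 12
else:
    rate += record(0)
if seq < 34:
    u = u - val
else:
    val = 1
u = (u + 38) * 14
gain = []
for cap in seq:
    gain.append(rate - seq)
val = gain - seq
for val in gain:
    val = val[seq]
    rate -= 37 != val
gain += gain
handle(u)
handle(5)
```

Transformed code:
if 4 <= val:
    process(38)
    rate += seq[0]
if u != rate <= rate:
    u *= val * 12
else:
    rate += record(0)
if seq < 34:
    u = u - val
else:
    val = 1
u = (u + 38) * 14
gain = [rate - seq for cap in seq]
val = gain - seq
for val in gain:
    val = val[seq]
    rate -= 37 != val
gain += gain
handle(u)
handle(5)

13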